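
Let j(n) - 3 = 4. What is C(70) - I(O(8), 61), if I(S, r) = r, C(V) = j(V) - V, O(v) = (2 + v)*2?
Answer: -124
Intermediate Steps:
O(v) = 4 + 2*v
j(n) = 7 (j(n) = 3 + 4 = 7)
C(V) = 7 - V
C(70) - I(O(8), 61) = (7 - 1*70) - 1*61 = (7 - 70) - 61 = -63 - 61 = -124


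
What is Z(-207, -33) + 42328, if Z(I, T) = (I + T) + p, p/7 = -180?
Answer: 40828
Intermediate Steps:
p = -1260 (p = 7*(-180) = -1260)
Z(I, T) = -1260 + I + T (Z(I, T) = (I + T) - 1260 = -1260 + I + T)
Z(-207, -33) + 42328 = (-1260 - 207 - 33) + 42328 = -1500 + 42328 = 40828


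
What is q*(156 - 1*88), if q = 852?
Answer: 57936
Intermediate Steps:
q*(156 - 1*88) = 852*(156 - 1*88) = 852*(156 - 88) = 852*68 = 57936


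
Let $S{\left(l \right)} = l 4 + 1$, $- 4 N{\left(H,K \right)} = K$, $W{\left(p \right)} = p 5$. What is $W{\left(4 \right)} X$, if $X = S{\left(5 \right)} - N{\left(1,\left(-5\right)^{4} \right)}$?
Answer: $3545$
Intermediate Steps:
$W{\left(p \right)} = 5 p$
$N{\left(H,K \right)} = - \frac{K}{4}$
$S{\left(l \right)} = 1 + 4 l$ ($S{\left(l \right)} = 4 l + 1 = 1 + 4 l$)
$X = \frac{709}{4}$ ($X = \left(1 + 4 \cdot 5\right) - - \frac{\left(-5\right)^{4}}{4} = \left(1 + 20\right) - \left(- \frac{1}{4}\right) 625 = 21 - - \frac{625}{4} = 21 + \frac{625}{4} = \frac{709}{4} \approx 177.25$)
$W{\left(4 \right)} X = 5 \cdot 4 \cdot \frac{709}{4} = 20 \cdot \frac{709}{4} = 3545$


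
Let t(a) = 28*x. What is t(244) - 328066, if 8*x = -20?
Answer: -328136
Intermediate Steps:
x = -5/2 (x = (⅛)*(-20) = -5/2 ≈ -2.5000)
t(a) = -70 (t(a) = 28*(-5/2) = -70)
t(244) - 328066 = -70 - 328066 = -328136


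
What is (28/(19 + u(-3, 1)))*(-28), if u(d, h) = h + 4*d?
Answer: -98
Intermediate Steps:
(28/(19 + u(-3, 1)))*(-28) = (28/(19 + (1 + 4*(-3))))*(-28) = (28/(19 + (1 - 12)))*(-28) = (28/(19 - 11))*(-28) = (28/8)*(-28) = (28*(⅛))*(-28) = (7/2)*(-28) = -98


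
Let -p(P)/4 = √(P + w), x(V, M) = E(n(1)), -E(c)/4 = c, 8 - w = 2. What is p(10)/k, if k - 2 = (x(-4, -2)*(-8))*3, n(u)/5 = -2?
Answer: 8/479 ≈ 0.016701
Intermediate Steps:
w = 6 (w = 8 - 1*2 = 8 - 2 = 6)
n(u) = -10 (n(u) = 5*(-2) = -10)
E(c) = -4*c
x(V, M) = 40 (x(V, M) = -4*(-10) = 40)
p(P) = -4*√(6 + P) (p(P) = -4*√(P + 6) = -4*√(6 + P))
k = -958 (k = 2 + (40*(-8))*3 = 2 - 320*3 = 2 - 960 = -958)
p(10)/k = -4*√(6 + 10)/(-958) = -4*√16*(-1/958) = -4*4*(-1/958) = -16*(-1/958) = 8/479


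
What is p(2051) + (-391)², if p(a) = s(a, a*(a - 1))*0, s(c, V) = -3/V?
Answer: 152881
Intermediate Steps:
p(a) = 0 (p(a) = -3*1/(a*(a - 1))*0 = -3*1/(a*(-1 + a))*0 = -3/(a*(-1 + a))*0 = 0)
p(2051) + (-391)² = 0 + (-391)² = 0 + 152881 = 152881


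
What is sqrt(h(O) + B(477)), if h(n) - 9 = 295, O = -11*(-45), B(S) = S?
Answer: sqrt(781) ≈ 27.946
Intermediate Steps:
O = 495
h(n) = 304 (h(n) = 9 + 295 = 304)
sqrt(h(O) + B(477)) = sqrt(304 + 477) = sqrt(781)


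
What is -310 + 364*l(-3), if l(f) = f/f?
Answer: 54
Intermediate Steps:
l(f) = 1
-310 + 364*l(-3) = -310 + 364*1 = -310 + 364 = 54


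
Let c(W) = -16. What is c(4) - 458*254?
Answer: -116348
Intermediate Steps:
c(4) - 458*254 = -16 - 458*254 = -16 - 116332 = -116348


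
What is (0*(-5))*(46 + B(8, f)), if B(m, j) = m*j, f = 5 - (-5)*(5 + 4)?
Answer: 0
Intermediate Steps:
f = 50 (f = 5 - (-5)*9 = 5 - 1*(-45) = 5 + 45 = 50)
B(m, j) = j*m
(0*(-5))*(46 + B(8, f)) = (0*(-5))*(46 + 50*8) = 0*(46 + 400) = 0*446 = 0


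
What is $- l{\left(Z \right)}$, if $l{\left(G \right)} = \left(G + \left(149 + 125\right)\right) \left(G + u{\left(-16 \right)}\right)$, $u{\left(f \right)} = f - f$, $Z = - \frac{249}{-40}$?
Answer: $- \frac{2791041}{1600} \approx -1744.4$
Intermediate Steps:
$Z = \frac{249}{40}$ ($Z = \left(-249\right) \left(- \frac{1}{40}\right) = \frac{249}{40} \approx 6.225$)
$u{\left(f \right)} = 0$
$l{\left(G \right)} = G \left(274 + G\right)$ ($l{\left(G \right)} = \left(G + \left(149 + 125\right)\right) \left(G + 0\right) = \left(G + 274\right) G = \left(274 + G\right) G = G \left(274 + G\right)$)
$- l{\left(Z \right)} = - \frac{249 \left(274 + \frac{249}{40}\right)}{40} = - \frac{249 \cdot 11209}{40 \cdot 40} = \left(-1\right) \frac{2791041}{1600} = - \frac{2791041}{1600}$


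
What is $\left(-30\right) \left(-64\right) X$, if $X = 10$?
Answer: $19200$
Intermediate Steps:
$\left(-30\right) \left(-64\right) X = \left(-30\right) \left(-64\right) 10 = 1920 \cdot 10 = 19200$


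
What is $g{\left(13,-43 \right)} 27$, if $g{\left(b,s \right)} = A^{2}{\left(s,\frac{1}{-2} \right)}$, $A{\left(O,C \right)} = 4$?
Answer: $432$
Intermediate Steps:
$g{\left(b,s \right)} = 16$ ($g{\left(b,s \right)} = 4^{2} = 16$)
$g{\left(13,-43 \right)} 27 = 16 \cdot 27 = 432$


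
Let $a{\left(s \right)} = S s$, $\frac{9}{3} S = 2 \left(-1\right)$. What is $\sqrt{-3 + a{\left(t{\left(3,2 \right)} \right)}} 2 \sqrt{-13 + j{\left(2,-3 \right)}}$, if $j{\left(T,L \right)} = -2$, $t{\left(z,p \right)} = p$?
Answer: $- 2 \sqrt{65} \approx -16.125$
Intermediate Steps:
$S = - \frac{2}{3}$ ($S = \frac{2 \left(-1\right)}{3} = \frac{1}{3} \left(-2\right) = - \frac{2}{3} \approx -0.66667$)
$a{\left(s \right)} = - \frac{2 s}{3}$
$\sqrt{-3 + a{\left(t{\left(3,2 \right)} \right)}} 2 \sqrt{-13 + j{\left(2,-3 \right)}} = \sqrt{-3 - \frac{4}{3}} \cdot 2 \sqrt{-13 - 2} = \sqrt{-3 - \frac{4}{3}} \cdot 2 \sqrt{-15} = \sqrt{- \frac{13}{3}} \cdot 2 i \sqrt{15} = \frac{i \sqrt{39}}{3} \cdot 2 i \sqrt{15} = \frac{2 i \sqrt{39}}{3} i \sqrt{15} = - 2 \sqrt{65}$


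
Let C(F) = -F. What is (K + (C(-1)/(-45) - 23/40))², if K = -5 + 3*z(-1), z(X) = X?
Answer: 383161/5184 ≈ 73.912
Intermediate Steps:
K = -8 (K = -5 + 3*(-1) = -5 - 3 = -8)
(K + (C(-1)/(-45) - 23/40))² = (-8 + (-1*(-1)/(-45) - 23/40))² = (-8 + (1*(-1/45) - 23*1/40))² = (-8 + (-1/45 - 23/40))² = (-8 - 43/72)² = (-619/72)² = 383161/5184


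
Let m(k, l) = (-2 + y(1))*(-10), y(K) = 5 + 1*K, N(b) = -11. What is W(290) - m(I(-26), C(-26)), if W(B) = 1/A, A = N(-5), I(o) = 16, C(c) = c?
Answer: 439/11 ≈ 39.909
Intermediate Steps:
y(K) = 5 + K
A = -11
W(B) = -1/11 (W(B) = 1/(-11) = -1/11)
m(k, l) = -40 (m(k, l) = (-2 + (5 + 1))*(-10) = (-2 + 6)*(-10) = 4*(-10) = -40)
W(290) - m(I(-26), C(-26)) = -1/11 - 1*(-40) = -1/11 + 40 = 439/11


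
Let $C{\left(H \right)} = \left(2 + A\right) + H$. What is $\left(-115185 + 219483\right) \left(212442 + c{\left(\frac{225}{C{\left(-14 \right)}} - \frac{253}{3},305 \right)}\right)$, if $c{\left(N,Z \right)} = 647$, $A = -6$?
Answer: $22224756522$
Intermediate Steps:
$C{\left(H \right)} = -4 + H$ ($C{\left(H \right)} = \left(2 - 6\right) + H = -4 + H$)
$\left(-115185 + 219483\right) \left(212442 + c{\left(\frac{225}{C{\left(-14 \right)}} - \frac{253}{3},305 \right)}\right) = \left(-115185 + 219483\right) \left(212442 + 647\right) = 104298 \cdot 213089 = 22224756522$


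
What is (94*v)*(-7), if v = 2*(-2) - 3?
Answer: 4606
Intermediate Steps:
v = -7 (v = -4 - 3 = -7)
(94*v)*(-7) = (94*(-7))*(-7) = -658*(-7) = 4606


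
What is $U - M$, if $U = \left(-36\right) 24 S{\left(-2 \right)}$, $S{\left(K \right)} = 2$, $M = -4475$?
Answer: $2747$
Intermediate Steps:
$U = -1728$ ($U = \left(-36\right) 24 \cdot 2 = \left(-864\right) 2 = -1728$)
$U - M = -1728 - -4475 = -1728 + 4475 = 2747$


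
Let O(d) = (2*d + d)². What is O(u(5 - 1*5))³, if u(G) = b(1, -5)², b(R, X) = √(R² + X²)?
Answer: 225199600704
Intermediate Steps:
u(G) = 26 (u(G) = (√(1² + (-5)²))² = (√(1 + 25))² = (√26)² = 26)
O(d) = 9*d² (O(d) = (3*d)² = 9*d²)
O(u(5 - 1*5))³ = (9*26²)³ = (9*676)³ = 6084³ = 225199600704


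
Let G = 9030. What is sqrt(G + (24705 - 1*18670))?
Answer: sqrt(15065) ≈ 122.74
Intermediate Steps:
sqrt(G + (24705 - 1*18670)) = sqrt(9030 + (24705 - 1*18670)) = sqrt(9030 + (24705 - 18670)) = sqrt(9030 + 6035) = sqrt(15065)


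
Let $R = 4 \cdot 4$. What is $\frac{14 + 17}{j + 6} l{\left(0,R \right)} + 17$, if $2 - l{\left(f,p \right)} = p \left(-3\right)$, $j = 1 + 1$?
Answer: $\frac{843}{4} \approx 210.75$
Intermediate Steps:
$R = 16$
$j = 2$
$l{\left(f,p \right)} = 2 + 3 p$ ($l{\left(f,p \right)} = 2 - p \left(-3\right) = 2 - - 3 p = 2 + 3 p$)
$\frac{14 + 17}{j + 6} l{\left(0,R \right)} + 17 = \frac{14 + 17}{2 + 6} \left(2 + 3 \cdot 16\right) + 17 = \frac{31}{8} \left(2 + 48\right) + 17 = 31 \cdot \frac{1}{8} \cdot 50 + 17 = \frac{31}{8} \cdot 50 + 17 = \frac{775}{4} + 17 = \frac{843}{4}$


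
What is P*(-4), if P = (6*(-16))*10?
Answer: 3840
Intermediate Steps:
P = -960 (P = -96*10 = -960)
P*(-4) = -960*(-4) = 3840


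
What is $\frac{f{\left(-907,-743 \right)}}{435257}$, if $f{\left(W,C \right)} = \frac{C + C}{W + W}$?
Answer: $\frac{743}{394778099} \approx 1.8821 \cdot 10^{-6}$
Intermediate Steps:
$f{\left(W,C \right)} = \frac{C}{W}$ ($f{\left(W,C \right)} = \frac{2 C}{2 W} = 2 C \frac{1}{2 W} = \frac{C}{W}$)
$\frac{f{\left(-907,-743 \right)}}{435257} = \frac{\left(-743\right) \frac{1}{-907}}{435257} = \left(-743\right) \left(- \frac{1}{907}\right) \frac{1}{435257} = \frac{743}{907} \cdot \frac{1}{435257} = \frac{743}{394778099}$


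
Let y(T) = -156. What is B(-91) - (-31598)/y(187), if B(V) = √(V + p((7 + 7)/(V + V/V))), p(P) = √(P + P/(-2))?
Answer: -15799/78 + √(-81900 + 30*I*√70)/30 ≈ -202.54 + 9.5394*I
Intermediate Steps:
p(P) = √2*√P/2 (p(P) = √(P + P*(-½)) = √(P - P/2) = √(P/2) = √2*√P/2)
B(V) = √(V + √7*√(1/(1 + V))) (B(V) = √(V + √2*√((7 + 7)/(V + V/V))/2) = √(V + √2*√(14/(V + 1))/2) = √(V + √2*√(14/(1 + V))/2) = √(V + √2*(√14*√(1/(1 + V)))/2) = √(V + √7*√(1/(1 + V))))
B(-91) - (-31598)/y(187) = √(-91 + √7*√(1/(1 - 91))) - (-31598)/(-156) = √(-91 + √7*√(1/(-90))) - (-31598)*(-1)/156 = √(-91 + √7*√(-1/90)) - 1*15799/78 = √(-91 + √7*(I*√10/30)) - 15799/78 = √(-91 + I*√70/30) - 15799/78 = -15799/78 + √(-91 + I*√70/30)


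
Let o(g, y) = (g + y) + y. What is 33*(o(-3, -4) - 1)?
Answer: -396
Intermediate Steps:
o(g, y) = g + 2*y
33*(o(-3, -4) - 1) = 33*((-3 + 2*(-4)) - 1) = 33*((-3 - 8) - 1) = 33*(-11 - 1) = 33*(-12) = -396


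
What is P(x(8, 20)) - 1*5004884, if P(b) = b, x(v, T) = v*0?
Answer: -5004884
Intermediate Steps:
x(v, T) = 0
P(x(8, 20)) - 1*5004884 = 0 - 1*5004884 = 0 - 5004884 = -5004884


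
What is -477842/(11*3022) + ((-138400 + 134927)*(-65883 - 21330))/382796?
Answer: 4942889136013/6362452316 ≈ 776.88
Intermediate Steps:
-477842/(11*3022) + ((-138400 + 134927)*(-65883 - 21330))/382796 = -477842/33242 - 3473*(-87213)*(1/382796) = -477842*1/33242 + 302890749*(1/382796) = -238921/16621 + 302890749/382796 = 4942889136013/6362452316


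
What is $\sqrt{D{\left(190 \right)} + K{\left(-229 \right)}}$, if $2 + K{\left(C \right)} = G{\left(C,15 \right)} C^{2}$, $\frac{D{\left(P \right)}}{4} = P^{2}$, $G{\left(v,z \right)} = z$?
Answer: $\sqrt{931013} \approx 964.89$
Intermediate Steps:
$D{\left(P \right)} = 4 P^{2}$
$K{\left(C \right)} = -2 + 15 C^{2}$
$\sqrt{D{\left(190 \right)} + K{\left(-229 \right)}} = \sqrt{4 \cdot 190^{2} - \left(2 - 15 \left(-229\right)^{2}\right)} = \sqrt{4 \cdot 36100 + \left(-2 + 15 \cdot 52441\right)} = \sqrt{144400 + \left(-2 + 786615\right)} = \sqrt{144400 + 786613} = \sqrt{931013}$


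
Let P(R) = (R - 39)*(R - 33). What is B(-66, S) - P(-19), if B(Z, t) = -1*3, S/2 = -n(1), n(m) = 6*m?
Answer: -3019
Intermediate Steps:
P(R) = (-39 + R)*(-33 + R)
S = -12 (S = 2*(-6) = -12)
B(Z, t) = -3
B(-66, S) - P(-19) = -3 - (1287 + (-19)**2 - 72*(-19)) = -3 - (1287 + 361 + 1368) = -3 - 1*3016 = -3 - 3016 = -3019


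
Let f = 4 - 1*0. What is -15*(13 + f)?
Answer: -255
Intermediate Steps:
f = 4 (f = 4 + 0 = 4)
-15*(13 + f) = -15*(13 + 4) = -15*17 = -255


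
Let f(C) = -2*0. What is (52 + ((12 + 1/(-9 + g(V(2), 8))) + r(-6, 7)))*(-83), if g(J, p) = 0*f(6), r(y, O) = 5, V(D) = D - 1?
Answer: -51460/9 ≈ -5717.8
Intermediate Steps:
f(C) = 0
V(D) = -1 + D
g(J, p) = 0 (g(J, p) = 0*0 = 0)
(52 + ((12 + 1/(-9 + g(V(2), 8))) + r(-6, 7)))*(-83) = (52 + ((12 + 1/(-9 + 0)) + 5))*(-83) = (52 + ((12 + 1/(-9)) + 5))*(-83) = (52 + ((12 - ⅑) + 5))*(-83) = (52 + (107/9 + 5))*(-83) = (52 + 152/9)*(-83) = (620/9)*(-83) = -51460/9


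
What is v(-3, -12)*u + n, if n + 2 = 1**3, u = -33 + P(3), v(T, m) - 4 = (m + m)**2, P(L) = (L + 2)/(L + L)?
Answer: -55973/3 ≈ -18658.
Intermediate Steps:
P(L) = (2 + L)/(2*L) (P(L) = (2 + L)/((2*L)) = (2 + L)*(1/(2*L)) = (2 + L)/(2*L))
v(T, m) = 4 + 4*m**2 (v(T, m) = 4 + (m + m)**2 = 4 + (2*m)**2 = 4 + 4*m**2)
u = -193/6 (u = -33 + (1/2)*(2 + 3)/3 = -33 + (1/2)*(1/3)*5 = -33 + 5/6 = -193/6 ≈ -32.167)
n = -1 (n = -2 + 1**3 = -2 + 1 = -1)
v(-3, -12)*u + n = (4 + 4*(-12)**2)*(-193/6) - 1 = (4 + 4*144)*(-193/6) - 1 = (4 + 576)*(-193/6) - 1 = 580*(-193/6) - 1 = -55970/3 - 1 = -55973/3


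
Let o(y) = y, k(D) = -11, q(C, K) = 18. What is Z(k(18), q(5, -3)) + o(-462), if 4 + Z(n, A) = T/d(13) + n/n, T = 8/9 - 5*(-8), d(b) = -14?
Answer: -29479/63 ≈ -467.92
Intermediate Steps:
T = 368/9 (T = 8*(1/9) + 40 = 8/9 + 40 = 368/9 ≈ 40.889)
Z(n, A) = -373/63 (Z(n, A) = -4 + ((368/9)/(-14) + n/n) = -4 + ((368/9)*(-1/14) + 1) = -4 + (-184/63 + 1) = -4 - 121/63 = -373/63)
Z(k(18), q(5, -3)) + o(-462) = -373/63 - 462 = -29479/63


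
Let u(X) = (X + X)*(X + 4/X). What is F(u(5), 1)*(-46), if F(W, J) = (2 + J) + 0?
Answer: -138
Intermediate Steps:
u(X) = 2*X*(X + 4/X) (u(X) = (2*X)*(X + 4/X) = 2*X*(X + 4/X))
F(W, J) = 2 + J
F(u(5), 1)*(-46) = (2 + 1)*(-46) = 3*(-46) = -138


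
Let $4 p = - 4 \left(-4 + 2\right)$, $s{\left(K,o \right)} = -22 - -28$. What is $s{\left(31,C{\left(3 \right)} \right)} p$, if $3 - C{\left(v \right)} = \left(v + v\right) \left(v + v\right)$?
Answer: $12$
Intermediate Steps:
$C{\left(v \right)} = 3 - 4 v^{2}$ ($C{\left(v \right)} = 3 - \left(v + v\right) \left(v + v\right) = 3 - 2 v 2 v = 3 - 4 v^{2}$)
$s{\left(K,o \right)} = 6$ ($s{\left(K,o \right)} = -22 + 28 = 6$)
$p = 2$ ($p = \frac{\left(-4\right) \left(-4 + 2\right)}{4} = \frac{\left(-4\right) \left(-2\right)}{4} = \frac{1}{4} \cdot 8 = 2$)
$s{\left(31,C{\left(3 \right)} \right)} p = 6 \cdot 2 = 12$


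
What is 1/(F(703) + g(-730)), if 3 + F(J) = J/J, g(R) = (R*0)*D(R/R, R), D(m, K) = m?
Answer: -½ ≈ -0.50000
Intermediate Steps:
g(R) = 0 (g(R) = (R*0)*(R/R) = 0*1 = 0)
F(J) = -2 (F(J) = -3 + J/J = -3 + 1 = -2)
1/(F(703) + g(-730)) = 1/(-2 + 0) = 1/(-2) = -½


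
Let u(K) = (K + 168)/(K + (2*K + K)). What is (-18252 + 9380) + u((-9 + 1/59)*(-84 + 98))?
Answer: -9404409/1060 ≈ -8872.1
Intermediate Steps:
u(K) = (168 + K)/(4*K) (u(K) = (168 + K)/(K + 3*K) = (168 + K)/((4*K)) = (168 + K)*(1/(4*K)) = (168 + K)/(4*K))
(-18252 + 9380) + u((-9 + 1/59)*(-84 + 98)) = (-18252 + 9380) + (168 + (-9 + 1/59)*(-84 + 98))/(4*(((-9 + 1/59)*(-84 + 98)))) = -8872 + (168 + (-9 + 1/59)*14)/(4*(((-9 + 1/59)*14))) = -8872 + (168 - 530/59*14)/(4*((-530/59*14))) = -8872 + (168 - 7420/59)/(4*(-7420/59)) = -8872 + (¼)*(-59/7420)*(2492/59) = -8872 - 89/1060 = -9404409/1060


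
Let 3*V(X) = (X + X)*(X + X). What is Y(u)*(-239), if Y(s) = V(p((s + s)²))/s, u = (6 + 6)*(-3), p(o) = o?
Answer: 237883392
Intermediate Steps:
u = -36 (u = 12*(-3) = -36)
V(X) = 4*X²/3 (V(X) = ((X + X)*(X + X))/3 = ((2*X)*(2*X))/3 = (4*X²)/3 = 4*X²/3)
Y(s) = 64*s³/3 (Y(s) = (4*((s + s)²)²/3)/s = (4*((2*s)²)²/3)/s = (4*(4*s²)²/3)/s = (4*(16*s⁴)/3)/s = (64*s⁴/3)/s = 64*s³/3)
Y(u)*(-239) = ((64/3)*(-36)³)*(-239) = ((64/3)*(-46656))*(-239) = -995328*(-239) = 237883392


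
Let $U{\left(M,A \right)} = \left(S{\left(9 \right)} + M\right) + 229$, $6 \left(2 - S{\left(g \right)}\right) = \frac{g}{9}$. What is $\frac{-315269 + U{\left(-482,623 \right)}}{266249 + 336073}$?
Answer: $- \frac{1893121}{3613932} \approx -0.52384$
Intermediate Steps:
$S{\left(g \right)} = 2 - \frac{g}{54}$ ($S{\left(g \right)} = 2 - \frac{g \frac{1}{9}}{6} = 2 - \frac{\frac{1}{9} g}{6} = 2 - \frac{g}{54}$)
$U{\left(M,A \right)} = \frac{1385}{6} + M$ ($U{\left(M,A \right)} = \left(\left(2 - \frac{1}{6}\right) + M\right) + 229 = \left(\frac{11}{6} + M\right) + 229 = \frac{1385}{6} + M$)
$\frac{-315269 + U{\left(-482,623 \right)}}{266249 + 336073} = \frac{-315269 + \left(\frac{1385}{6} - 482\right)}{266249 + 336073} = \frac{-315269 - \frac{1507}{6}}{602322} = \left(- \frac{1893121}{6}\right) \frac{1}{602322} = - \frac{1893121}{3613932}$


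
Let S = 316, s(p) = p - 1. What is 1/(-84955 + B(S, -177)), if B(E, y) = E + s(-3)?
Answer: -1/84643 ≈ -1.1814e-5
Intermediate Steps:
s(p) = -1 + p
B(E, y) = -4 + E (B(E, y) = E + (-1 - 3) = E - 4 = -4 + E)
1/(-84955 + B(S, -177)) = 1/(-84955 + (-4 + 316)) = 1/(-84955 + 312) = 1/(-84643) = -1/84643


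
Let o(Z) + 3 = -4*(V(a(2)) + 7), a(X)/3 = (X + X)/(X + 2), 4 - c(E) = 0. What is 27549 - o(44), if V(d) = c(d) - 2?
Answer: 27588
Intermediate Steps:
c(E) = 4 (c(E) = 4 - 1*0 = 4 + 0 = 4)
a(X) = 6*X/(2 + X) (a(X) = 3*((X + X)/(X + 2)) = 3*((2*X)/(2 + X)) = 3*(2*X/(2 + X)) = 6*X/(2 + X))
V(d) = 2 (V(d) = 4 - 2 = 2)
o(Z) = -39 (o(Z) = -3 - 4*(2 + 7) = -3 - 4*9 = -3 - 36 = -39)
27549 - o(44) = 27549 - 1*(-39) = 27549 + 39 = 27588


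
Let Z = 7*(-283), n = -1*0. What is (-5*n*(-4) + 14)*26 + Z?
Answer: -1617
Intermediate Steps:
n = 0
Z = -1981
(-5*n*(-4) + 14)*26 + Z = (-5*0*(-4) + 14)*26 - 1981 = (0*(-4) + 14)*26 - 1981 = (0 + 14)*26 - 1981 = 14*26 - 1981 = 364 - 1981 = -1617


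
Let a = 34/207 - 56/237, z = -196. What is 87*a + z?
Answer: -1102558/5451 ≈ -202.27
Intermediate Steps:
a = -1178/16353 (a = 34*(1/207) - 56*1/237 = 34/207 - 56/237 = -1178/16353 ≈ -0.072036)
87*a + z = 87*(-1178/16353) - 196 = -34162/5451 - 196 = -1102558/5451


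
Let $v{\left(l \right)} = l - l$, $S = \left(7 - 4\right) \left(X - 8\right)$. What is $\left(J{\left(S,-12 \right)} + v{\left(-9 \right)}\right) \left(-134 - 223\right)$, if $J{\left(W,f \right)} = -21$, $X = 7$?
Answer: $7497$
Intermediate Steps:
$S = -3$ ($S = \left(7 - 4\right) \left(7 - 8\right) = 3 \left(-1\right) = -3$)
$v{\left(l \right)} = 0$
$\left(J{\left(S,-12 \right)} + v{\left(-9 \right)}\right) \left(-134 - 223\right) = \left(-21 + 0\right) \left(-134 - 223\right) = \left(-21\right) \left(-357\right) = 7497$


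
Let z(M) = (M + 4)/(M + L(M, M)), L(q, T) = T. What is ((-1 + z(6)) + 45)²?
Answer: 72361/36 ≈ 2010.0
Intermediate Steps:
z(M) = (4 + M)/(2*M) (z(M) = (M + 4)/(M + M) = (4 + M)/((2*M)) = (4 + M)*(1/(2*M)) = (4 + M)/(2*M))
((-1 + z(6)) + 45)² = ((-1 + (½)*(4 + 6)/6) + 45)² = ((-1 + (½)*(⅙)*10) + 45)² = ((-1 + ⅚) + 45)² = (-⅙ + 45)² = (269/6)² = 72361/36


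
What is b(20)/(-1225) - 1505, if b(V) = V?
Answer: -368729/245 ≈ -1505.0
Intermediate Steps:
b(20)/(-1225) - 1505 = 20/(-1225) - 1505 = -1/1225*20 - 1505 = -4/245 - 1505 = -368729/245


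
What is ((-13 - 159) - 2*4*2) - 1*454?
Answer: -642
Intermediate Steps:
((-13 - 159) - 2*4*2) - 1*454 = (-172 - 8*2) - 454 = (-172 - 16) - 454 = -188 - 454 = -642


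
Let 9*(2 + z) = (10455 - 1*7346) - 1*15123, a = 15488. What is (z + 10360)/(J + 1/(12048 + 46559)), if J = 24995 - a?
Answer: 2379678628/2507295375 ≈ 0.94910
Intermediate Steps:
z = -12032/9 (z = -2 + ((10455 - 1*7346) - 1*15123)/9 = -2 + ((10455 - 7346) - 15123)/9 = -2 + (3109 - 15123)/9 = -2 + (1/9)*(-12014) = -2 - 12014/9 = -12032/9 ≈ -1336.9)
J = 9507 (J = 24995 - 1*15488 = 24995 - 15488 = 9507)
(z + 10360)/(J + 1/(12048 + 46559)) = (-12032/9 + 10360)/(9507 + 1/(12048 + 46559)) = 81208/(9*(9507 + 1/58607)) = 81208/(9*(557176750/58607)) = (81208/9)*(58607/557176750) = 2379678628/2507295375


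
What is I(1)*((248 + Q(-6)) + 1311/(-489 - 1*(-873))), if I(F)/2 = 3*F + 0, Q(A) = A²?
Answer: 110367/64 ≈ 1724.5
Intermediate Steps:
I(F) = 6*F (I(F) = 2*(3*F + 0) = 2*(3*F) = 6*F)
I(1)*((248 + Q(-6)) + 1311/(-489 - 1*(-873))) = (6*1)*((248 + (-6)²) + 1311/(-489 - 1*(-873))) = 6*((248 + 36) + 1311/(-489 + 873)) = 6*(284 + 1311/384) = 6*(284 + 1311*(1/384)) = 6*(284 + 437/128) = 6*(36789/128) = 110367/64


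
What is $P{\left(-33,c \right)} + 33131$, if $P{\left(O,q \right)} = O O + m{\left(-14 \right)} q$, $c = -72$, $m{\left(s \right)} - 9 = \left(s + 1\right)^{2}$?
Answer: $21404$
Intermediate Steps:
$m{\left(s \right)} = 9 + \left(1 + s\right)^{2}$ ($m{\left(s \right)} = 9 + \left(s + 1\right)^{2} = 9 + \left(1 + s\right)^{2}$)
$P{\left(O,q \right)} = O^{2} + 178 q$ ($P{\left(O,q \right)} = O O + \left(9 + \left(1 - 14\right)^{2}\right) q = O^{2} + \left(9 + \left(-13\right)^{2}\right) q = O^{2} + \left(9 + 169\right) q = O^{2} + 178 q$)
$P{\left(-33,c \right)} + 33131 = \left(\left(-33\right)^{2} + 178 \left(-72\right)\right) + 33131 = \left(1089 - 12816\right) + 33131 = -11727 + 33131 = 21404$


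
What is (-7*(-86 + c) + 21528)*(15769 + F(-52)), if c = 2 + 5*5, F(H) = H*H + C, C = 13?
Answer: 405601326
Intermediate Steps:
F(H) = 13 + H² (F(H) = H*H + 13 = H² + 13 = 13 + H²)
c = 27 (c = 2 + 25 = 27)
(-7*(-86 + c) + 21528)*(15769 + F(-52)) = (-7*(-86 + 27) + 21528)*(15769 + (13 + (-52)²)) = (-7*(-59) + 21528)*(15769 + (13 + 2704)) = (413 + 21528)*(15769 + 2717) = 21941*18486 = 405601326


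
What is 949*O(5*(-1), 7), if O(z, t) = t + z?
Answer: 1898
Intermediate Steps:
949*O(5*(-1), 7) = 949*(7 + 5*(-1)) = 949*(7 - 5) = 949*2 = 1898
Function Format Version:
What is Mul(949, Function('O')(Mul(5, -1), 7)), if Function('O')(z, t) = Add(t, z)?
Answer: 1898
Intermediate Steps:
Mul(949, Function('O')(Mul(5, -1), 7)) = Mul(949, Add(7, Mul(5, -1))) = Mul(949, Add(7, -5)) = Mul(949, 2) = 1898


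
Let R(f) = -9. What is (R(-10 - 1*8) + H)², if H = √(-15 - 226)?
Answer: (9 - I*√241)² ≈ -160.0 - 279.44*I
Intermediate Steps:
H = I*√241 (H = √(-241) = I*√241 ≈ 15.524*I)
(R(-10 - 1*8) + H)² = (-9 + I*√241)²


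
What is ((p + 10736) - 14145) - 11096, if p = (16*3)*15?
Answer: -13785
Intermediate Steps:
p = 720 (p = 48*15 = 720)
((p + 10736) - 14145) - 11096 = ((720 + 10736) - 14145) - 11096 = (11456 - 14145) - 11096 = -2689 - 11096 = -13785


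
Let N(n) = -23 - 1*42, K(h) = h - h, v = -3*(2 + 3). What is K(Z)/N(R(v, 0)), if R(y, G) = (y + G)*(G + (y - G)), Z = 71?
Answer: 0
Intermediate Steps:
v = -15 (v = -3*5 = -15)
R(y, G) = y*(G + y) (R(y, G) = (G + y)*y = y*(G + y))
K(h) = 0
N(n) = -65 (N(n) = -23 - 42 = -65)
K(Z)/N(R(v, 0)) = 0/(-65) = 0*(-1/65) = 0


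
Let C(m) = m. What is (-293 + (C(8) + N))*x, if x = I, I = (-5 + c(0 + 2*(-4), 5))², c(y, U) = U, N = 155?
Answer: 0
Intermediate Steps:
I = 0 (I = (-5 + 5)² = 0² = 0)
x = 0
(-293 + (C(8) + N))*x = (-293 + (8 + 155))*0 = (-293 + 163)*0 = -130*0 = 0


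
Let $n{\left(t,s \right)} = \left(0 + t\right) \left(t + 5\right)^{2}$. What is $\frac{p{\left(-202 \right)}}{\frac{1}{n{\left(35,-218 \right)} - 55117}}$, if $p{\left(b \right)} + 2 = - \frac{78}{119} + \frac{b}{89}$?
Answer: $- \frac{46059046}{10591} \approx -4348.9$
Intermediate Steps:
$n{\left(t,s \right)} = t \left(5 + t\right)^{2}$
$p{\left(b \right)} = - \frac{316}{119} + \frac{b}{89}$ ($p{\left(b \right)} = -2 + \left(- \frac{78}{119} + \frac{b}{89}\right) = - \frac{316}{119} + \frac{b}{89}$)
$\frac{p{\left(-202 \right)}}{\frac{1}{n{\left(35,-218 \right)} - 55117}} = \frac{- \frac{316}{119} + \frac{1}{89} \left(-202\right)}{\frac{1}{35 \left(5 + 35\right)^{2} - 55117}} = \frac{- \frac{316}{119} - \frac{202}{89}}{\frac{1}{35 \cdot 40^{2} - 55117}} = - \frac{52162}{10591 \frac{1}{35 \cdot 1600 - 55117}} = - \frac{52162}{10591 \frac{1}{56000 - 55117}} = - \frac{52162}{10591 \cdot \frac{1}{883}} = - \frac{52162 \frac{1}{\frac{1}{883}}}{10591} = \left(- \frac{52162}{10591}\right) 883 = - \frac{46059046}{10591}$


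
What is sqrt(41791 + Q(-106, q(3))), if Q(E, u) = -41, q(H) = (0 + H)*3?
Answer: 5*sqrt(1670) ≈ 204.33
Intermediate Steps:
q(H) = 3*H (q(H) = H*3 = 3*H)
sqrt(41791 + Q(-106, q(3))) = sqrt(41791 - 41) = sqrt(41750) = 5*sqrt(1670)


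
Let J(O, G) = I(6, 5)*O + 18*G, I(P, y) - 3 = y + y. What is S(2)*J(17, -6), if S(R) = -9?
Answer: -1017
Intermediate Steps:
I(P, y) = 3 + 2*y (I(P, y) = 3 + (y + y) = 3 + 2*y)
J(O, G) = 13*O + 18*G (J(O, G) = (3 + 2*5)*O + 18*G = (3 + 10)*O + 18*G = 13*O + 18*G)
S(2)*J(17, -6) = -9*(13*17 + 18*(-6)) = -9*(221 - 108) = -9*113 = -1017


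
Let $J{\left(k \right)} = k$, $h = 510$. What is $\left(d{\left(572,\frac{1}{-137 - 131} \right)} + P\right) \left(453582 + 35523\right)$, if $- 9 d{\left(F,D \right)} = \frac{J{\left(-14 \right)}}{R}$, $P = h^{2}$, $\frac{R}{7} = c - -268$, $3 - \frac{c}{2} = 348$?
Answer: $\frac{26842620361155}{211} \approx 1.2722 \cdot 10^{11}$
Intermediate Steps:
$c = -690$ ($c = 6 - 696 = -690$)
$R = -2954$ ($R = 7 \left(-690 - -268\right) = 7 \left(-690 + 268\right) = 7 \left(-422\right) = -2954$)
$P = 260100$ ($P = 510^{2} = 260100$)
$d{\left(F,D \right)} = - \frac{1}{1899}$ ($d{\left(F,D \right)} = - \frac{\left(-14\right) \frac{1}{-2954}}{9} = - \frac{\left(-14\right) \left(- \frac{1}{2954}\right)}{9} = \left(- \frac{1}{9}\right) \frac{1}{211} = - \frac{1}{1899}$)
$\left(d{\left(572,\frac{1}{-137 - 131} \right)} + P\right) \left(453582 + 35523\right) = \left(- \frac{1}{1899} + 260100\right) \left(453582 + 35523\right) = \frac{493929899}{1899} \cdot 489105 = \frac{26842620361155}{211}$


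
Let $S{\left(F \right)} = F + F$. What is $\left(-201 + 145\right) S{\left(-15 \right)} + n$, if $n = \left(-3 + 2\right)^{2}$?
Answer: $1681$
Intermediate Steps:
$S{\left(F \right)} = 2 F$
$n = 1$ ($n = \left(-1\right)^{2} = 1$)
$\left(-201 + 145\right) S{\left(-15 \right)} + n = \left(-201 + 145\right) 2 \left(-15\right) + 1 = \left(-56\right) \left(-30\right) + 1 = 1680 + 1 = 1681$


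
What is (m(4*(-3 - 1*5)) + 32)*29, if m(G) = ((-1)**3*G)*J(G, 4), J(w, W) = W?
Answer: 4640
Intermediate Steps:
m(G) = -4*G (m(G) = ((-1)**3*G)*4 = -G*4 = -4*G)
(m(4*(-3 - 1*5)) + 32)*29 = (-16*(-3 - 1*5) + 32)*29 = (-16*(-3 - 5) + 32)*29 = (-16*(-8) + 32)*29 = (-4*(-32) + 32)*29 = (128 + 32)*29 = 160*29 = 4640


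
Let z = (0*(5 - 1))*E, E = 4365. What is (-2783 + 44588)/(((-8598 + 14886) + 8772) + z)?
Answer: 2787/1004 ≈ 2.7759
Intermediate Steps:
z = 0 (z = (0*(5 - 1))*4365 = (0*4)*4365 = 0*4365 = 0)
(-2783 + 44588)/(((-8598 + 14886) + 8772) + z) = (-2783 + 44588)/(((-8598 + 14886) + 8772) + 0) = 41805/((6288 + 8772) + 0) = 41805/(15060 + 0) = 41805/15060 = 41805*(1/15060) = 2787/1004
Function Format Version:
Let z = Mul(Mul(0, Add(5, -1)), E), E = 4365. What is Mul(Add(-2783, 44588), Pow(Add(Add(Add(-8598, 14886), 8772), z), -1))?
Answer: Rational(2787, 1004) ≈ 2.7759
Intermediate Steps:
z = 0 (z = Mul(Mul(0, Add(5, -1)), 4365) = Mul(Mul(0, 4), 4365) = Mul(0, 4365) = 0)
Mul(Add(-2783, 44588), Pow(Add(Add(Add(-8598, 14886), 8772), z), -1)) = Mul(Add(-2783, 44588), Pow(Add(Add(Add(-8598, 14886), 8772), 0), -1)) = Mul(41805, Pow(Add(Add(6288, 8772), 0), -1)) = Mul(41805, Pow(Add(15060, 0), -1)) = Mul(41805, Pow(15060, -1)) = Mul(41805, Rational(1, 15060)) = Rational(2787, 1004)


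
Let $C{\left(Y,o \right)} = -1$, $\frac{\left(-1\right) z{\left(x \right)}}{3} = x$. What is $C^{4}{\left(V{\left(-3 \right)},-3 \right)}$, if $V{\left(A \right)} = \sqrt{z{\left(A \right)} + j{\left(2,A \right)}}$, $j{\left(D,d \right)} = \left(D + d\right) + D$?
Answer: $1$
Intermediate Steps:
$z{\left(x \right)} = - 3 x$
$j{\left(D,d \right)} = d + 2 D$
$V{\left(A \right)} = \sqrt{4 - 2 A}$ ($V{\left(A \right)} = \sqrt{- 3 A + \left(A + 2 \cdot 2\right)} = \sqrt{- 3 A + \left(A + 4\right)} = \sqrt{- 3 A + \left(4 + A\right)} = \sqrt{4 - 2 A}$)
$C^{4}{\left(V{\left(-3 \right)},-3 \right)} = \left(-1\right)^{4} = 1$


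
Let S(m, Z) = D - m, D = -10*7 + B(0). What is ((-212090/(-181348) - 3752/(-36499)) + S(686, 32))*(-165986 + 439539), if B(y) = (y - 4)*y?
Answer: -683274955515586609/3309510326 ≈ -2.0646e+8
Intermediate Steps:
B(y) = y*(-4 + y) (B(y) = (-4 + y)*y = y*(-4 + y))
D = -70 (D = -10*7 + 0*(-4 + 0) = -70 + 0*(-4) = -70 + 0 = -70)
S(m, Z) = -70 - m
((-212090/(-181348) - 3752/(-36499)) + S(686, 32))*(-165986 + 439539) = ((-212090/(-181348) - 3752/(-36499)) + (-70 - 1*686))*(-165986 + 439539) = ((-212090*(-1/181348) - 3752*(-1/36499)) + (-70 - 686))*273553 = ((106045/90674 + 3752/36499) - 756)*273553 = (4210745303/3309510326 - 756)*273553 = -2497779061153/3309510326*273553 = -683274955515586609/3309510326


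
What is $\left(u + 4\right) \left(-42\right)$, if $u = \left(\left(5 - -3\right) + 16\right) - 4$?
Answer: $-1008$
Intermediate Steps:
$u = 20$ ($u = \left(\left(5 + 3\right) + 16\right) - 4 = \left(8 + 16\right) - 4 = 24 - 4 = 20$)
$\left(u + 4\right) \left(-42\right) = \left(20 + 4\right) \left(-42\right) = 24 \left(-42\right) = -1008$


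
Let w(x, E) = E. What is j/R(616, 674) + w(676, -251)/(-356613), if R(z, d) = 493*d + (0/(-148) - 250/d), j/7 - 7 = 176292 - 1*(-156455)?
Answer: 4443768753979/633859280559 ≈ 7.0107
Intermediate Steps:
j = 2329278 (j = 49 + 7*(176292 - 1*(-156455)) = 49 + 7*(176292 + 156455) = 49 + 7*332747 = 49 + 2329229 = 2329278)
R(z, d) = -250/d + 493*d (R(z, d) = 493*d + (0*(-1/148) - 250/d) = 493*d + (0 - 250/d) = 493*d - 250/d = -250/d + 493*d)
j/R(616, 674) + w(676, -251)/(-356613) = 2329278/(-250/674 + 493*674) - 251/(-356613) = 2329278/(-250*1/674 + 332282) - 251*(-1/356613) = 2329278/(-125/337 + 332282) + 251/356613 = 2329278/(111978909/337) + 251/356613 = 2329278*(337/111978909) + 251/356613 = 37379366/5332329 + 251/356613 = 4443768753979/633859280559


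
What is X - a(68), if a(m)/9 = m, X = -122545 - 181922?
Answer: -305079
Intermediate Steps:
X = -304467
a(m) = 9*m
X - a(68) = -304467 - 9*68 = -304467 - 1*612 = -304467 - 612 = -305079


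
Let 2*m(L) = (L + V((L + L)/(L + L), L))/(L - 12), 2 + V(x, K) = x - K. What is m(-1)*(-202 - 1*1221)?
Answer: -1423/26 ≈ -54.731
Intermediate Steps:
V(x, K) = -2 + x - K (V(x, K) = -2 + (x - K) = -2 + x - K)
m(L) = -1/(2*(-12 + L)) (m(L) = ((L + (-2 + (L + L)/(L + L) - L))/(L - 12))/2 = ((L + (-2 + (2*L)/((2*L)) - L))/(-12 + L))/2 = ((L + (-2 + (2*L)*(1/(2*L)) - L))/(-12 + L))/2 = ((L + (-2 + 1 - L))/(-12 + L))/2 = ((L + (-1 - L))/(-12 + L))/2 = (-1/(-12 + L))/2 = -1/(2*(-12 + L)))
m(-1)*(-202 - 1*1221) = (-1/(-24 + 2*(-1)))*(-202 - 1*1221) = (-1/(-24 - 2))*(-202 - 1221) = -1/(-26)*(-1423) = -1*(-1/26)*(-1423) = (1/26)*(-1423) = -1423/26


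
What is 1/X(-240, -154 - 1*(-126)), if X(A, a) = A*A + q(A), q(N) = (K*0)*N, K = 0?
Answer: 1/57600 ≈ 1.7361e-5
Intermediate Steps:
q(N) = 0 (q(N) = (0*0)*N = 0*N = 0)
X(A, a) = A² (X(A, a) = A*A + 0 = A² + 0 = A²)
1/X(-240, -154 - 1*(-126)) = 1/((-240)²) = 1/57600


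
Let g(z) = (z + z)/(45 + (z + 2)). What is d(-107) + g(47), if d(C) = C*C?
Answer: 11450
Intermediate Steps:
d(C) = C²
g(z) = 2*z/(47 + z) (g(z) = (2*z)/(45 + (2 + z)) = (2*z)/(47 + z) = 2*z/(47 + z))
d(-107) + g(47) = (-107)² + 2*47/(47 + 47) = 11449 + 2*47/94 = 11449 + 2*47*(1/94) = 11449 + 1 = 11450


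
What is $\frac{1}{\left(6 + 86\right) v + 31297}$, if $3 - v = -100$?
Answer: $\frac{1}{40773} \approx 2.4526 \cdot 10^{-5}$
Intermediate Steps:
$v = 103$ ($v = 3 - -100 = 3 + 100 = 103$)
$\frac{1}{\left(6 + 86\right) v + 31297} = \frac{1}{\left(6 + 86\right) 103 + 31297} = \frac{1}{92 \cdot 103 + 31297} = \frac{1}{9476 + 31297} = \frac{1}{40773}$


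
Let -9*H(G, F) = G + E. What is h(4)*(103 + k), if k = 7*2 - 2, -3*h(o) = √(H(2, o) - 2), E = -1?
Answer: -115*I*√19/9 ≈ -55.697*I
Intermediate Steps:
H(G, F) = ⅑ - G/9 (H(G, F) = -(G - 1)/9 = -(-1 + G)/9 = ⅑ - G/9)
h(o) = -I*√19/9 (h(o) = -√((⅑ - ⅑*2) - 2)/3 = -√((⅑ - 2/9) - 2)/3 = -√(-⅑ - 2)/3 = -I*√19/9)
k = 12 (k = 14 - 2 = 12)
h(4)*(103 + k) = (-I*√19/9)*(103 + 12) = -I*√19/9*115 = -115*I*√19/9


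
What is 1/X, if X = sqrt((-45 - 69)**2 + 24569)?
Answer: sqrt(37565)/37565 ≈ 0.0051595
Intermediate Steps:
X = sqrt(37565) (X = sqrt((-114)**2 + 24569) = sqrt(12996 + 24569) = sqrt(37565) ≈ 193.82)
1/X = 1/(sqrt(37565)) = sqrt(37565)/37565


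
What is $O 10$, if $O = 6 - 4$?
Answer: $20$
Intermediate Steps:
$O = 2$ ($O = 6 - 4 = 2$)
$O 10 = 2 \cdot 10 = 20$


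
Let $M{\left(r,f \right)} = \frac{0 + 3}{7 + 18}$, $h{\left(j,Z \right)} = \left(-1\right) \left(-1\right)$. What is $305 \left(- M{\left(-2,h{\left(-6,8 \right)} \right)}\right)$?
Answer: $- \frac{183}{5} \approx -36.6$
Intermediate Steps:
$h{\left(j,Z \right)} = 1$
$M{\left(r,f \right)} = \frac{3}{25}$
$305 \left(- M{\left(-2,h{\left(-6,8 \right)} \right)}\right) = 305 \left(\left(-1\right) \frac{3}{25}\right) = 305 \left(- \frac{3}{25}\right) = - \frac{183}{5}$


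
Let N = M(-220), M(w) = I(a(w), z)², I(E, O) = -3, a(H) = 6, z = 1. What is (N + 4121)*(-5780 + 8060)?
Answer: 9416400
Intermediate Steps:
M(w) = 9 (M(w) = (-3)² = 9)
N = 9
(N + 4121)*(-5780 + 8060) = (9 + 4121)*(-5780 + 8060) = 4130*2280 = 9416400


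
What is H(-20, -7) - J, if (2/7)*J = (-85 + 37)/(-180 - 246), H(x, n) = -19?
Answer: -1377/71 ≈ -19.394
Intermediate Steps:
J = 28/71 (J = 7*((-85 + 37)/(-180 - 246))/2 = 7*(-48/(-426))/2 = 7*(-48*(-1/426))/2 = (7/2)*(8/71) = 28/71 ≈ 0.39437)
H(-20, -7) - J = -19 - 1*28/71 = -19 - 28/71 = -1377/71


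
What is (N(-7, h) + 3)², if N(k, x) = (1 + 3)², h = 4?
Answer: 361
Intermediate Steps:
N(k, x) = 16 (N(k, x) = 4² = 16)
(N(-7, h) + 3)² = (16 + 3)² = 19² = 361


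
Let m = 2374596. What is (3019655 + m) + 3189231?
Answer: 8583482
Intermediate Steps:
(3019655 + m) + 3189231 = (3019655 + 2374596) + 3189231 = 5394251 + 3189231 = 8583482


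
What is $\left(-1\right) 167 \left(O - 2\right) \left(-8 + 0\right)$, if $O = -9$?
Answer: $-14696$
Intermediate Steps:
$\left(-1\right) 167 \left(O - 2\right) \left(-8 + 0\right) = \left(-1\right) 167 \left(-9 - 2\right) \left(-8 + 0\right) = - 167 \left(\left(-11\right) \left(-8\right)\right) = \left(-167\right) 88 = -14696$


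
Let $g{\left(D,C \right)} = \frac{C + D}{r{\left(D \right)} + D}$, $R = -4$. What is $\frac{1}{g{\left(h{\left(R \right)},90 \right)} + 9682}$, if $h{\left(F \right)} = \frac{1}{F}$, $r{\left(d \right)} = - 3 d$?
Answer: $\frac{2}{19723} \approx 0.0001014$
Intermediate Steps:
$g{\left(D,C \right)} = - \frac{C + D}{2 D}$ ($g{\left(D,C \right)} = \frac{C + D}{- 3 D + D} = \frac{C + D}{\left(-2\right) D} = \left(C + D\right) \left(- \frac{1}{2 D}\right) = - \frac{C + D}{2 D}$)
$\frac{1}{g{\left(h{\left(R \right)},90 \right)} + 9682} = \frac{1}{\frac{\left(-1\right) 90 - \frac{1}{-4}}{2 \frac{1}{-4}} + 9682} = \frac{1}{\frac{-90 - - \frac{1}{4}}{2 \left(- \frac{1}{4}\right)} + 9682} = \frac{1}{\frac{1}{2} \left(-4\right) \left(-90 + \frac{1}{4}\right) + 9682} = \frac{1}{\frac{1}{2} \left(-4\right) \left(- \frac{359}{4}\right) + 9682} = \frac{1}{\frac{359}{2} + 9682} = \frac{1}{\frac{19723}{2}} = \frac{2}{19723}$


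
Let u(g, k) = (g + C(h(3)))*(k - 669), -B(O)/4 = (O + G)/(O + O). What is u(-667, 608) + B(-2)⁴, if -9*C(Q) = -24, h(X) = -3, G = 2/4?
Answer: 1945411/48 ≈ 40529.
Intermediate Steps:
G = ½ (G = 2*(¼) = ½ ≈ 0.50000)
B(O) = -2*(½ + O)/O (B(O) = -4*(O + ½)/(O + O) = -4*(½ + O)/(2*O) = -4*(½ + O)*1/(2*O) = -2*(½ + O)/O)
C(Q) = 8/3 (C(Q) = -⅑*(-24) = 8/3)
u(g, k) = (-669 + k)*(8/3 + g) (u(g, k) = (g + 8/3)*(k - 669) = (8/3 + g)*(-669 + k) = (-669 + k)*(8/3 + g))
u(-667, 608) + B(-2)⁴ = (-1784 - 669*(-667) + (8/3)*608 - 667*608) + (-2 - 1/(-2))⁴ = (-1784 + 446223 + 4864/3 - 405536) + (-2 - 1*(-½))⁴ = 121573/3 + (-2 + ½)⁴ = 121573/3 + (-3/2)⁴ = 121573/3 + 81/16 = 1945411/48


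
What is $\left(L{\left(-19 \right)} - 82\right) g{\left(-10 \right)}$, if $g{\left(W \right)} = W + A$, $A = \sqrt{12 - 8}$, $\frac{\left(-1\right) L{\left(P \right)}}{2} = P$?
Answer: $352$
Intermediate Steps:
$L{\left(P \right)} = - 2 P$
$A = 2$ ($A = \sqrt{4} = 2$)
$g{\left(W \right)} = 2 + W$ ($g{\left(W \right)} = W + 2 = 2 + W$)
$\left(L{\left(-19 \right)} - 82\right) g{\left(-10 \right)} = \left(\left(-2\right) \left(-19\right) - 82\right) \left(2 - 10\right) = \left(38 - 82\right) \left(-8\right) = \left(-44\right) \left(-8\right) = 352$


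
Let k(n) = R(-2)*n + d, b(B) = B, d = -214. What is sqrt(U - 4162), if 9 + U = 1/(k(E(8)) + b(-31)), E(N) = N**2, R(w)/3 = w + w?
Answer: 2*I*sqrt(1070037978)/1013 ≈ 64.583*I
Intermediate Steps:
R(w) = 6*w (R(w) = 3*(w + w) = 3*(2*w) = 6*w)
k(n) = -214 - 12*n (k(n) = (6*(-2))*n - 214 = -12*n - 214 = -214 - 12*n)
U = -9118/1013 (U = -9 + 1/((-214 - 12*8**2) - 31) = -9 + 1/((-214 - 12*64) - 31) = -9 + 1/((-214 - 768) - 31) = -9 + 1/(-982 - 31) = -9 + 1/(-1013) = -9 - 1/1013 = -9118/1013 ≈ -9.0010)
sqrt(U - 4162) = sqrt(-9118/1013 - 4162) = sqrt(-4225224/1013) = 2*I*sqrt(1070037978)/1013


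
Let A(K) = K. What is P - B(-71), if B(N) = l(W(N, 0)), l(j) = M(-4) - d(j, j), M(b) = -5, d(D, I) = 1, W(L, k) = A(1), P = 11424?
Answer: 11430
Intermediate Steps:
W(L, k) = 1
l(j) = -6 (l(j) = -5 - 1*1 = -5 - 1 = -6)
B(N) = -6
P - B(-71) = 11424 - 1*(-6) = 11424 + 6 = 11430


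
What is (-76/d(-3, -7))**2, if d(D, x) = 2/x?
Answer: 70756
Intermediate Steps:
(-76/d(-3, -7))**2 = (-76/(2/(-7)))**2 = (-76/(2*(-1/7)))**2 = (-76/(-2/7))**2 = (-76*(-7/2))**2 = 266**2 = 70756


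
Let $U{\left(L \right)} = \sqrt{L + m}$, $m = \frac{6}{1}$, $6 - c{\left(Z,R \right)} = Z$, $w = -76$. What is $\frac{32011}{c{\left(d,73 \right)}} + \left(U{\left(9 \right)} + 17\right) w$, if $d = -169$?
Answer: $- \frac{27727}{25} - 76 \sqrt{15} \approx -1403.4$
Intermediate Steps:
$c{\left(Z,R \right)} = 6 - Z$
$m = 6$ ($m = 6 \cdot 1 = 6$)
$U{\left(L \right)} = \sqrt{6 + L}$ ($U{\left(L \right)} = \sqrt{L + 6} = \sqrt{6 + L}$)
$\frac{32011}{c{\left(d,73 \right)}} + \left(U{\left(9 \right)} + 17\right) w = \frac{32011}{6 - -169} + \left(\sqrt{6 + 9} + 17\right) \left(-76\right) = \frac{32011}{6 + 169} + \left(\sqrt{15} + 17\right) \left(-76\right) = \frac{32011}{175} + \left(17 + \sqrt{15}\right) \left(-76\right) = 32011 \cdot \frac{1}{175} - \left(1292 + 76 \sqrt{15}\right) = \frac{4573}{25} - \left(1292 + 76 \sqrt{15}\right) = - \frac{27727}{25} - 76 \sqrt{15}$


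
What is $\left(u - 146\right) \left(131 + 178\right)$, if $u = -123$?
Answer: $-83121$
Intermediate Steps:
$\left(u - 146\right) \left(131 + 178\right) = \left(-123 - 146\right) \left(131 + 178\right) = \left(-269\right) 309 = -83121$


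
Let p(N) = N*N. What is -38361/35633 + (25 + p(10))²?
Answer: 556727264/35633 ≈ 15624.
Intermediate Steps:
p(N) = N²
-38361/35633 + (25 + p(10))² = -38361/35633 + (25 + 10²)² = -38361*1/35633 + (25 + 100)² = -38361/35633 + 125² = -38361/35633 + 15625 = 556727264/35633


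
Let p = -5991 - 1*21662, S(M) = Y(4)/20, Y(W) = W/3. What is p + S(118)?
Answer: -414794/15 ≈ -27653.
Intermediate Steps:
Y(W) = W/3 (Y(W) = W*(⅓) = W/3)
S(M) = 1/15 (S(M) = ((⅓)*4)/20 = (1/20)*(4/3) = 1/15)
p = -27653 (p = -5991 - 21662 = -27653)
p + S(118) = -27653 + 1/15 = -414794/15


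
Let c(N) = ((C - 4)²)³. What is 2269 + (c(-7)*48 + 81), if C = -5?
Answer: 25511518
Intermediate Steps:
c(N) = 531441 (c(N) = ((-5 - 4)²)³ = ((-9)²)³ = 81³ = 531441)
2269 + (c(-7)*48 + 81) = 2269 + (531441*48 + 81) = 2269 + (25509168 + 81) = 2269 + 25509249 = 25511518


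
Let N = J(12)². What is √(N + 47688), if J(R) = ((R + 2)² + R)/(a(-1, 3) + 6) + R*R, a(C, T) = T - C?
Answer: 2*√467794/5 ≈ 273.58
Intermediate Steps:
J(R) = R² + R/10 + (2 + R)²/10 (J(R) = ((R + 2)² + R)/((3 - 1*(-1)) + 6) + R*R = ((2 + R)² + R)/((3 + 1) + 6) + R² = (R + (2 + R)²)/(4 + 6) + R² = (R + (2 + R)²)/10 + R² = (R + (2 + R)²)*(⅒) + R² = (R/10 + (2 + R)²/10) + R² = R² + R/10 + (2 + R)²/10)
N = 678976/25 (N = (⅖ + (½)*12 + (11/10)*12²)² = (⅖ + 6 + (11/10)*144)² = (⅖ + 6 + 792/5)² = (824/5)² = 678976/25 ≈ 27159.)
√(N + 47688) = √(678976/25 + 47688) = √(1871176/25) = 2*√467794/5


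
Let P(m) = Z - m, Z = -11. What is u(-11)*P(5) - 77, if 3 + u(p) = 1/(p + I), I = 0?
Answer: -303/11 ≈ -27.545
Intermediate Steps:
u(p) = -3 + 1/p (u(p) = -3 + 1/(p + 0) = -3 + 1/p)
P(m) = -11 - m
u(-11)*P(5) - 77 = (-3 + 1/(-11))*(-11 - 1*5) - 77 = (-3 - 1/11)*(-11 - 5) - 77 = -34/11*(-16) - 77 = 544/11 - 77 = -303/11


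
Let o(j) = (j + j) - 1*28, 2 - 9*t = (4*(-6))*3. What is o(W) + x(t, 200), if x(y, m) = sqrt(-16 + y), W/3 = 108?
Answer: 620 + I*sqrt(70)/3 ≈ 620.0 + 2.7889*I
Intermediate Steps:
W = 324 (W = 3*108 = 324)
t = 74/9 (t = 2/9 - 4*(-6)*3/9 = 2/9 - (-8)*3/3 = 2/9 - 1/9*(-72) = 2/9 + 8 = 74/9 ≈ 8.2222)
o(j) = -28 + 2*j (o(j) = 2*j - 28 = -28 + 2*j)
o(W) + x(t, 200) = (-28 + 2*324) + sqrt(-16 + 74/9) = (-28 + 648) + sqrt(-70/9) = 620 + I*sqrt(70)/3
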